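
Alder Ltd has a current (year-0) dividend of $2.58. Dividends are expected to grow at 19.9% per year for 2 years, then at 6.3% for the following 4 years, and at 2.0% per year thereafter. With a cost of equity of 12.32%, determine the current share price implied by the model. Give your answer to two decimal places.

$39.27

Three-stage DDM. Project D₁…D_6; terminal Gordon value at t=6 with g = 0.02; discount at r = 0.1232.
D_1 = 3.0934
D_2 = 3.7090
D_3 = 3.9427
D_4 = 4.1911
D_5 = 4.4551
D_6 = 4.7358
TV_6 = 4.8305/(0.1232−0.02) = 46.8071
P₀ = Σ Dₜ/(1+r)ᵗ + TV_6/(1+r)^6 = 39.2719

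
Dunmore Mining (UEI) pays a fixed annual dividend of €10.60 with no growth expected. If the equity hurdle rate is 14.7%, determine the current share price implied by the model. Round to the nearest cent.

€72.11

Zero-growth DDM (perpetuity): P₀ = D/r = 10.60 / 0.147 = 72.1088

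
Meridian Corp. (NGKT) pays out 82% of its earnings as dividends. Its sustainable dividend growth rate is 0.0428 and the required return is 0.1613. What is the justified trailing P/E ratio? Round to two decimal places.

Justified trailing P/E = b(1+g)/(r−g) = 0.82×(1+0.0428)/(0.1613−0.0428) = 7.2160

7.22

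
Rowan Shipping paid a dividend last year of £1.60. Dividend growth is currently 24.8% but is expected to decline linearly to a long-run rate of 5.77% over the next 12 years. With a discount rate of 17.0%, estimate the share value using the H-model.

£31.34

H-model: P₀ = D₀[(1+g_L) + H(g_S−g_L)]/(r−g_L), with H = 12/2 = 6.
P₀ = 1.60 × [(1+0.0577) + 6×(0.248−0.0577)] / (0.17−0.0577)
   = 1.60 × 2.1995 / 0.1123 = 31.3375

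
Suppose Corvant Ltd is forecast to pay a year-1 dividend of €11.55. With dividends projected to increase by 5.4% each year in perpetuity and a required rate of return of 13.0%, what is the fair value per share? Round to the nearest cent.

Gordon growth model: P₀ = D₁/(r − g), with D₁ = 11.55 given directly.
P₀ = 11.5500 / (0.13 − 0.054) = 11.5500 / 0.076 = 151.9737

€151.97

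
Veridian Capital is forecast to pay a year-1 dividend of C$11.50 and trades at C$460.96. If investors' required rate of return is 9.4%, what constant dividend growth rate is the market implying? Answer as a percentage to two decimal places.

From P₀ = D₁/(r − g), the implied growth is g = r − D₁/P₀.
g = 0.094 − 11.50/460.96 = 0.094 − 0.02495 = 0.06905

6.91%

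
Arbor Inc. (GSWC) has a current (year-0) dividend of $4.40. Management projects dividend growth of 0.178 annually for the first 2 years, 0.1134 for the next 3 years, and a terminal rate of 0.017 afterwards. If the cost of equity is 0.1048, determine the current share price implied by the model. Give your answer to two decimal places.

$84.24

Three-stage DDM. Project D₁…D_5; terminal Gordon value at t=5 with g = 0.017; discount at r = 0.1048.
D_1 = 5.1832
D_2 = 6.1058
D_3 = 6.7982
D_4 = 7.5691
D_5 = 8.4275
TV_5 = 8.5707/(0.1048−0.017) = 97.6165
P₀ = Σ Dₜ/(1+r)ᵗ + TV_5/(1+r)^5 = 84.2427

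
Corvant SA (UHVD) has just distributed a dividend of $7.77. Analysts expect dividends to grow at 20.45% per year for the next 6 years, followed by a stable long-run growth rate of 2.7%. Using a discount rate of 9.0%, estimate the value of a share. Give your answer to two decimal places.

$297.74

Two-stage DDM. Project D₁…D_6 at 0.2045, terminal growth 0.027, discount at r = 0.09.
D_1 = 9.3590
D_2 = 11.2729
D_3 = 13.5782
D_4 = 16.3549
D_5 = 19.6995
D_6 = 23.7280
Terminal value at t=6: TV = D_7/(r−g) = 24.3687/(0.09−0.027) = 386.8047
P₀ = 9.3590/(1+0.09)^1 + 11.2729/(1+0.09)^2 + 13.5782/(1+0.09)^3 + 16.3549/(1+0.09)^4 + 19.6995/(1+0.09)^5 + 23.7280/(1+0.09)^6 + 386.8047/(1+0.09)^6 = 297.7360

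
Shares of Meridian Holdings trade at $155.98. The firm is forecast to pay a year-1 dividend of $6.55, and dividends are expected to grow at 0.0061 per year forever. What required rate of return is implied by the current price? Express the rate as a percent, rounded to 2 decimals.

4.81%

Rearranging the constant-growth DDM: r = D₁/P₀ + g.
r = 6.5500 / 155.98 + 0.0061 = 0.04199 + 0.0061 = 0.04809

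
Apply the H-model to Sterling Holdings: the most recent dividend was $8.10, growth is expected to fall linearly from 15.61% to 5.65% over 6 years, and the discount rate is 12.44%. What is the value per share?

H-model: P₀ = D₀[(1+g_L) + H(g_S−g_L)]/(r−g_L), with H = 6/2 = 3.
P₀ = 8.10 × [(1+0.0565) + 3×(0.1561−0.0565)] / (0.1244−0.0565)
   = 8.10 × 1.3553 / 0.0679 = 161.6779

$161.68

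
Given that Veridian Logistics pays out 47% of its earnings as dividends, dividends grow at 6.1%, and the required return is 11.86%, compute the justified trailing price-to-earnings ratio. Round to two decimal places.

Justified trailing P/E = b(1+g)/(r−g) = 0.47×(1+0.061)/(0.1186−0.061) = 8.6575

8.66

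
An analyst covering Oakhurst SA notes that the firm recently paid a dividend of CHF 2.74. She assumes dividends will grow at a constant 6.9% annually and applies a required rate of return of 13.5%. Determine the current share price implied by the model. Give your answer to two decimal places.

Gordon growth model: P₀ = D₁/(r − g). D₁ = 2.74 × (1 + 0.069) = 2.9291.
P₀ = 2.9291 / (0.135 − 0.069) = 2.9291 / 0.066 = 44.3797

CHF 44.38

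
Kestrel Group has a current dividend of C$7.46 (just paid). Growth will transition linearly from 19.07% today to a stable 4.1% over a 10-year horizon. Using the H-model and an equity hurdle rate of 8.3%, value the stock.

C$317.85

H-model: P₀ = D₀[(1+g_L) + H(g_S−g_L)]/(r−g_L), with H = 10/2 = 5.
P₀ = 7.46 × [(1+0.041) + 5×(0.1907−0.041)] / (0.083−0.041)
   = 7.46 × 1.7895 / 0.042 = 317.8493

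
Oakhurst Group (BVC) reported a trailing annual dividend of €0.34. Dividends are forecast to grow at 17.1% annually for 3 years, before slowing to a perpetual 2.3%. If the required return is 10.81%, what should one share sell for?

€5.96

Two-stage DDM. Project D₁…D_3 at 0.171, terminal growth 0.023, discount at r = 0.1081.
D_1 = 0.3981
D_2 = 0.4662
D_3 = 0.5459
Terminal value at t=3: TV = D_4/(r−g) = 0.5585/(0.1081−0.023) = 6.5629
P₀ = 0.3981/(1+0.1081)^1 + 0.4662/(1+0.1081)^2 + 0.5459/(1+0.1081)^3 + 6.5629/(1+0.1081)^3 = 5.9637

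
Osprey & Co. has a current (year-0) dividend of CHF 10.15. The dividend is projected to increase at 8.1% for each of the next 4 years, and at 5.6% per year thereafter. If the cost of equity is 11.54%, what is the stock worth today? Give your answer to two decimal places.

Two-stage DDM. Project D₁…D_4 at 0.081, terminal growth 0.056, discount at r = 0.1154.
D_1 = 10.9721
D_2 = 11.8609
D_3 = 12.8216
D_4 = 13.8602
Terminal value at t=4: TV = D_5/(r−g) = 14.6363/(0.1154−0.056) = 246.4032
P₀ = 10.9721/(1+0.1154)^1 + 11.8609/(1+0.1154)^2 + 12.8216/(1+0.1154)^3 + 13.8602/(1+0.1154)^4 + 246.4032/(1+0.1154)^4 = 196.7576

CHF 196.76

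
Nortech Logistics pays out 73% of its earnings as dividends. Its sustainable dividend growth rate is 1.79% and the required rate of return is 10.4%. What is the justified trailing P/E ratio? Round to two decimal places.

8.63

Justified trailing P/E = b(1+g)/(r−g) = 0.73×(1+0.0179)/(0.104−0.0179) = 8.6303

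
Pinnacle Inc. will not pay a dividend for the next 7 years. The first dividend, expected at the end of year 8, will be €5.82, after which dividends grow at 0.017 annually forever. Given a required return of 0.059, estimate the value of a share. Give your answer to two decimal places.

€92.77

Deferred-dividend DDM. At t=7 the remaining stream is a growing perpetuity with first payment D_8 = 5.82.
V_7 = D_8/(r−g) = 5.82/(0.059−0.017) = 138.5714
P₀ = V_7/(1+r)^7 = 138.5714/(1+0.059)^7 = 92.7688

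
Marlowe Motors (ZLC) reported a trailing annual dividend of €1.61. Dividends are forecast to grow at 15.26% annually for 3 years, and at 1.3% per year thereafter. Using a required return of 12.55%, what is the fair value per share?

€20.64

Two-stage DDM. Project D₁…D_3 at 0.1526, terminal growth 0.013, discount at r = 0.1255.
D_1 = 1.8557
D_2 = 2.1389
D_3 = 2.4653
Terminal value at t=3: TV = D_4/(r−g) = 2.4973/(0.1255−0.013) = 22.1982
P₀ = 1.8557/(1+0.1255)^1 + 2.1389/(1+0.1255)^2 + 2.4653/(1+0.1255)^3 + 22.1982/(1+0.1255)^3 = 20.6361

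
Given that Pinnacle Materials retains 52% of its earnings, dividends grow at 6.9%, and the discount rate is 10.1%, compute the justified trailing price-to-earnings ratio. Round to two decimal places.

16.04

Payout ratio b = 1 − 0.52 = 0.48.
Justified trailing P/E = b(1+g)/(r−g) = 0.48×(1+0.069)/(0.101−0.069) = 16.0350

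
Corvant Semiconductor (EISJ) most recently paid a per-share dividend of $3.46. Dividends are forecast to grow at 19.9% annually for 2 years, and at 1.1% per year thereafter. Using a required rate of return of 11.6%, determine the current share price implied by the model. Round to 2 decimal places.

$46.17

Two-stage DDM. Project D₁…D_2 at 0.199, terminal growth 0.011, discount at r = 0.116.
D_1 = 4.1485
D_2 = 4.9741
Terminal value at t=2: TV = D_3/(r−g) = 5.0288/(0.116−0.011) = 47.8935
P₀ = 4.1485/(1+0.116)^1 + 4.9741/(1+0.116)^2 + 47.8935/(1+0.116)^2 = 46.1657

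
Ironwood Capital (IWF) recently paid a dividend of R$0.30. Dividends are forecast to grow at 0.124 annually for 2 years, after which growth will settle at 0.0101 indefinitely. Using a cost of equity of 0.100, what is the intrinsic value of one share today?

Two-stage DDM. Project D₁…D_2 at 0.124, terminal growth 0.0101, discount at r = 0.1.
D_1 = 0.3372
D_2 = 0.3790
Terminal value at t=2: TV = D_3/(r−g) = 0.3828/(0.1−0.0101) = 4.2585
P₀ = 0.3372/(1+0.1)^1 + 0.3790/(1+0.1)^2 + 4.2585/(1+0.1)^2 = 4.1392

R$4.14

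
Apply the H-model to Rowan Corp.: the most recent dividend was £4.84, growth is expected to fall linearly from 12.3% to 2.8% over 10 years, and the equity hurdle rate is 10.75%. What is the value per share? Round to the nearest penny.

H-model: P₀ = D₀[(1+g_L) + H(g_S−g_L)]/(r−g_L), with H = 10/2 = 5.
P₀ = 4.84 × [(1+0.028) + 5×(0.123−0.028)] / (0.1075−0.028)
   = 4.84 × 1.5030 / 0.0795 = 91.5034

£91.50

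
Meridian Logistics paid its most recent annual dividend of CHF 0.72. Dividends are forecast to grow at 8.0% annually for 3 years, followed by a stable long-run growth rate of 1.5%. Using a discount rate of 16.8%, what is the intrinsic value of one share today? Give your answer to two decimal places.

CHF 5.63

Two-stage DDM. Project D₁…D_3 at 0.08, terminal growth 0.015, discount at r = 0.168.
D_1 = 0.7776
D_2 = 0.8398
D_3 = 0.9070
Terminal value at t=3: TV = D_4/(r−g) = 0.9206/(0.168−0.015) = 6.0170
P₀ = 0.7776/(1+0.168)^1 + 0.8398/(1+0.168)^2 + 0.9070/(1+0.168)^3 + 6.0170/(1+0.168)^3 = 5.6267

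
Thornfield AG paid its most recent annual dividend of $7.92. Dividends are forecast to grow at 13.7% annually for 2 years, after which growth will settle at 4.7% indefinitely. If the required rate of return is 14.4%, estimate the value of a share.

$100.14

Two-stage DDM. Project D₁…D_2 at 0.137, terminal growth 0.047, discount at r = 0.144.
D_1 = 9.0050
D_2 = 10.2387
Terminal value at t=2: TV = D_3/(r−g) = 10.7200/(0.144−0.047) = 110.5150
P₀ = 9.0050/(1+0.144)^1 + 10.2387/(1+0.144)^2 + 110.5150/(1+0.144)^2 = 100.1390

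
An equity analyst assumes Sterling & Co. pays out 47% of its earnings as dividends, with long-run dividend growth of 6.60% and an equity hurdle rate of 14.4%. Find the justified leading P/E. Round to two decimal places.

6.03

Justified leading P/E = b/(r−g) = 0.47/(0.144−0.066) = 6.0256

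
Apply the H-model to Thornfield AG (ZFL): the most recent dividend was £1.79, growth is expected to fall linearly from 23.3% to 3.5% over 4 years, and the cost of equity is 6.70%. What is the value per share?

H-model: P₀ = D₀[(1+g_L) + H(g_S−g_L)]/(r−g_L), with H = 4/2 = 2.
P₀ = 1.79 × [(1+0.035) + 2×(0.233−0.035)] / (0.067−0.035)
   = 1.79 × 1.4310 / 0.032 = 80.0466

£80.05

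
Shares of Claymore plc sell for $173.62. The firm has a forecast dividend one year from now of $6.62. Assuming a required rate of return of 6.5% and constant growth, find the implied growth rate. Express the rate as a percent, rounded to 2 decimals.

2.69%

From P₀ = D₁/(r − g), the implied growth is g = r − D₁/P₀.
g = 0.065 − 6.62/173.62 = 0.065 − 0.03813 = 0.02687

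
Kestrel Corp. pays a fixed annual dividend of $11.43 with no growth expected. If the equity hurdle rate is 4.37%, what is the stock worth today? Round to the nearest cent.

$261.56

Zero-growth DDM (perpetuity): P₀ = D/r = 11.43 / 0.0437 = 261.5561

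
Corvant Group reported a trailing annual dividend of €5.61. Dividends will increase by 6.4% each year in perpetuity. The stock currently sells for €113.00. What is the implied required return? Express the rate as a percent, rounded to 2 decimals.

Rearranging the constant-growth DDM: r = D₁/P₀ + g.
D₁ = 5.61 × (1 + 0.064) = 5.9690.
r = 5.9690 / 113.00 + 0.064 = 0.05282 + 0.064 = 0.11682

11.68%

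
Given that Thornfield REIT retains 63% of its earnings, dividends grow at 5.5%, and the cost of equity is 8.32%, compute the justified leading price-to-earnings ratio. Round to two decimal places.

13.12

Payout ratio b = 1 − 0.63 = 0.37.
Justified leading P/E = b/(r−g) = 0.37/(0.0832−0.055) = 13.1206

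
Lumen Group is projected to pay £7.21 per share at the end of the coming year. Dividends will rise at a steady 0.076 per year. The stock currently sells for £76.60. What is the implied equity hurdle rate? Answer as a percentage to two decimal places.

Rearranging the constant-growth DDM: r = D₁/P₀ + g.
r = 7.2100 / 76.60 + 0.076 = 0.09413 + 0.076 = 0.17013

17.01%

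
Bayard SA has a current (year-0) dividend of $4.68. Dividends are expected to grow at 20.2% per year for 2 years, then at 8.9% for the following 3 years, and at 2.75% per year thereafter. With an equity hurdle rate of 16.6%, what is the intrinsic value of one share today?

Three-stage DDM. Project D₁…D_5; terminal Gordon value at t=5 with g = 0.0275; discount at r = 0.166.
D_1 = 5.6254
D_2 = 6.7617
D_3 = 7.3635
D_4 = 8.0188
D_5 = 8.7325
TV_5 = 8.9726/(0.166−0.0275) = 64.7844
P₀ = Σ Dₜ/(1+r)ᵗ + TV_5/(1+r)^5 = 52.8922

$52.89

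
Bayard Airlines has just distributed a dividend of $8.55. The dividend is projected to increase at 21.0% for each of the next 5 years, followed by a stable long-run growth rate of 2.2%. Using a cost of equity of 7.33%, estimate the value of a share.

$372.32

Two-stage DDM. Project D₁…D_5 at 0.21, terminal growth 0.022, discount at r = 0.0733.
D_1 = 10.3455
D_2 = 12.5181
D_3 = 15.1468
D_4 = 18.3277
D_5 = 22.1765
Terminal value at t=5: TV = D_6/(r−g) = 22.6644/(0.0733−0.022) = 441.8008
P₀ = 10.3455/(1+0.0733)^1 + 12.5181/(1+0.0733)^2 + 15.1468/(1+0.0733)^3 + 18.3277/(1+0.0733)^4 + 22.1765/(1+0.0733)^5 + 441.8008/(1+0.0733)^5 = 372.3222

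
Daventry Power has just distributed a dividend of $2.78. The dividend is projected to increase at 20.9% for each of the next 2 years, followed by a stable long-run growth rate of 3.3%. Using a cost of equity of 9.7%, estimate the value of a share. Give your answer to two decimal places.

Two-stage DDM. Project D₁…D_2 at 0.209, terminal growth 0.033, discount at r = 0.097.
D_1 = 3.3610
D_2 = 4.0635
Terminal value at t=2: TV = D_3/(r−g) = 4.1976/(0.097−0.033) = 65.5870
P₀ = 3.3610/(1+0.097)^1 + 4.0635/(1+0.097)^2 + 65.5870/(1+0.097)^2 = 60.9415

$60.94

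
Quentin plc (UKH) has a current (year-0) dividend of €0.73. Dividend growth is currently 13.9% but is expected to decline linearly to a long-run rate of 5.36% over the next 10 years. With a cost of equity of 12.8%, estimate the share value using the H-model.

€14.53

H-model: P₀ = D₀[(1+g_L) + H(g_S−g_L)]/(r−g_L), with H = 10/2 = 5.
P₀ = 0.73 × [(1+0.0536) + 5×(0.139−0.0536)] / (0.128−0.0536)
   = 0.73 × 1.4806 / 0.0744 = 14.5274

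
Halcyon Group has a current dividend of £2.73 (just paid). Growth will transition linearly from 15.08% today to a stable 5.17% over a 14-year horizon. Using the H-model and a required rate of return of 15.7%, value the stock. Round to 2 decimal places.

£45.25

H-model: P₀ = D₀[(1+g_L) + H(g_S−g_L)]/(r−g_L), with H = 14/2 = 7.
P₀ = 2.73 × [(1+0.0517) + 7×(0.1508−0.0517)] / (0.157−0.0517)
   = 2.73 × 1.7454 / 0.1053 = 45.2511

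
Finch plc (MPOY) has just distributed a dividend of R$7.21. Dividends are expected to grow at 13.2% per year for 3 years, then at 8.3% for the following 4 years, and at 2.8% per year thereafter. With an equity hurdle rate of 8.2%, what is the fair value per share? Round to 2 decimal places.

R$214.55

Three-stage DDM. Project D₁…D_7; terminal Gordon value at t=7 with g = 0.028; discount at r = 0.082.
D_1 = 8.1617
D_2 = 9.2391
D_3 = 10.4586
D_4 = 11.3267
D_5 = 12.2668
D_6 = 13.2849
D_7 = 14.3876
TV_7 = 14.7905/(0.082−0.028) = 273.8973
P₀ = Σ Dₜ/(1+r)ᵗ + TV_7/(1+r)^7 = 214.5535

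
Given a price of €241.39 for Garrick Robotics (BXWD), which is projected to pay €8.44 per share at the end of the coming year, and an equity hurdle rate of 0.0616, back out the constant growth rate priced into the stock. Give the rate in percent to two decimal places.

From P₀ = D₁/(r − g), the implied growth is g = r − D₁/P₀.
g = 0.0616 − 8.44/241.39 = 0.0616 − 0.03496 = 0.02664

2.66%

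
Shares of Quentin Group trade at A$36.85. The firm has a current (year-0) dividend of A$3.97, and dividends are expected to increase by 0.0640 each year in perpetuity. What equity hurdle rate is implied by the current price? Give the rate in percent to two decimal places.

17.86%

Rearranging the constant-growth DDM: r = D₁/P₀ + g.
D₁ = 3.97 × (1 + 0.064) = 4.2241.
r = 4.2241 / 36.85 + 0.064 = 0.11463 + 0.064 = 0.17863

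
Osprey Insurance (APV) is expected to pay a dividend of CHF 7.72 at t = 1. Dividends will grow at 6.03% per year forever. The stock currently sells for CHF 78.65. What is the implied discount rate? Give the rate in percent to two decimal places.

Rearranging the constant-growth DDM: r = D₁/P₀ + g.
r = 7.7200 / 78.65 + 0.0603 = 0.09816 + 0.0603 = 0.15846

15.85%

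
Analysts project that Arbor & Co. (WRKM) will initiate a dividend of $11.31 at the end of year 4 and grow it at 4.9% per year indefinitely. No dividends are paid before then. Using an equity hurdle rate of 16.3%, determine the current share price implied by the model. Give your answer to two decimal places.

$63.07

Deferred-dividend DDM. At t=3 the remaining stream is a growing perpetuity with first payment D_4 = 11.31.
V_3 = D_4/(r−g) = 11.31/(0.163−0.049) = 99.2105
P₀ = V_3/(1+r)^3 = 99.2105/(1+0.163)^3 = 63.0694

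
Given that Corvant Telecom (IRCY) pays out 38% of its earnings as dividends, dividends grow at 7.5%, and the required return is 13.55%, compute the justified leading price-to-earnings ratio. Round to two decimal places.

6.28

Justified leading P/E = b/(r−g) = 0.38/(0.1355−0.075) = 6.2810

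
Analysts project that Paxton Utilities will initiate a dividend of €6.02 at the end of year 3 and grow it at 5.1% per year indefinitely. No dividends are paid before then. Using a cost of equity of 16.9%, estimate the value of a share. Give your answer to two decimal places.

Deferred-dividend DDM. At t=2 the remaining stream is a growing perpetuity with first payment D_3 = 6.02.
V_2 = D_3/(r−g) = 6.02/(0.169−0.051) = 51.0169
P₀ = V_2/(1+r)^2 = 51.0169/(1+0.169)^2 = 37.3324

€37.33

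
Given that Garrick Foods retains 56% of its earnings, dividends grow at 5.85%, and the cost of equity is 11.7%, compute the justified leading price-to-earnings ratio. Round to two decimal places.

7.52

Payout ratio b = 1 − 0.56 = 0.44.
Justified leading P/E = b/(r−g) = 0.44/(0.117−0.0585) = 7.5214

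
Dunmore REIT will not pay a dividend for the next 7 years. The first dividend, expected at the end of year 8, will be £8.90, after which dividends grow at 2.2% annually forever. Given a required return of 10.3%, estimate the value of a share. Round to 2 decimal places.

£55.32

Deferred-dividend DDM. At t=7 the remaining stream is a growing perpetuity with first payment D_8 = 8.90.
V_7 = D_8/(r−g) = 8.90/(0.103−0.022) = 109.8765
P₀ = V_7/(1+r)^7 = 109.8765/(1+0.103)^7 = 55.3193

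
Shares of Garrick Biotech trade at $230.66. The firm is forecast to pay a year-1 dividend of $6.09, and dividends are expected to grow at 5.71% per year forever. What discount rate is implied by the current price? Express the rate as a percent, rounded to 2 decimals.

Rearranging the constant-growth DDM: r = D₁/P₀ + g.
r = 6.0900 / 230.66 + 0.0571 = 0.02640 + 0.0571 = 0.08350

8.35%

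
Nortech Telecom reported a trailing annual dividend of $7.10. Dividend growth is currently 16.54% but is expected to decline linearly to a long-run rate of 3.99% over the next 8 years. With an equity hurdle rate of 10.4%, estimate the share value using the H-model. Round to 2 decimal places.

H-model: P₀ = D₀[(1+g_L) + H(g_S−g_L)]/(r−g_L), with H = 8/2 = 4.
P₀ = 7.10 × [(1+0.0399) + 4×(0.1654−0.0399)] / (0.104−0.0399)
   = 7.10 × 1.5419 / 0.0641 = 170.7877

$170.79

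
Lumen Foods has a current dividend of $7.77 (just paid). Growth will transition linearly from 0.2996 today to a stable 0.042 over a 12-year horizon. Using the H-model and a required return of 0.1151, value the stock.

H-model: P₀ = D₀[(1+g_L) + H(g_S−g_L)]/(r−g_L), with H = 12/2 = 6.
P₀ = 7.77 × [(1+0.042) + 6×(0.2996−0.042)] / (0.1151−0.042)
   = 7.77 × 2.5876 / 0.0731 = 275.0431

$275.04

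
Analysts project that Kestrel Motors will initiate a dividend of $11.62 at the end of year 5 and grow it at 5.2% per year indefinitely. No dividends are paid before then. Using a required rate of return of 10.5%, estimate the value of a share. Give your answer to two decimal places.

$147.06

Deferred-dividend DDM. At t=4 the remaining stream is a growing perpetuity with first payment D_5 = 11.62.
V_4 = D_5/(r−g) = 11.62/(0.105−0.052) = 219.2453
P₀ = V_4/(1+r)^4 = 219.2453/(1+0.105)^4 = 147.0555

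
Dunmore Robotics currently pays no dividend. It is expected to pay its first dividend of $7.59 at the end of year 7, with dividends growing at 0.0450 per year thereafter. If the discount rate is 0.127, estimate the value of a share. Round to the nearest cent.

Deferred-dividend DDM. At t=6 the remaining stream is a growing perpetuity with first payment D_7 = 7.59.
V_6 = D_7/(r−g) = 7.59/(0.127−0.045) = 92.5610
P₀ = V_6/(1+r)^6 = 92.5610/(1+0.127)^6 = 45.1736

$45.17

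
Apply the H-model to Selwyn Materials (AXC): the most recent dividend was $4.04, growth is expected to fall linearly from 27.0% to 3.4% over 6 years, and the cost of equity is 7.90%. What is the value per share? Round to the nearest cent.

$156.39

H-model: P₀ = D₀[(1+g_L) + H(g_S−g_L)]/(r−g_L), with H = 6/2 = 3.
P₀ = 4.04 × [(1+0.034) + 3×(0.27−0.034)] / (0.079−0.034)
   = 4.04 × 1.7420 / 0.045 = 156.3929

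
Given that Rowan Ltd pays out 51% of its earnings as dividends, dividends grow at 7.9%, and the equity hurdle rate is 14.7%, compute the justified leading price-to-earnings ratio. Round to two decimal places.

Justified leading P/E = b/(r−g) = 0.51/(0.147−0.079) = 7.5000

7.50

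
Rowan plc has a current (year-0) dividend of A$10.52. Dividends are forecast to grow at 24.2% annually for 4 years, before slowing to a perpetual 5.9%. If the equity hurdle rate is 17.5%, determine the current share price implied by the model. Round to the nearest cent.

A$168.32

Two-stage DDM. Project D₁…D_4 at 0.242, terminal growth 0.059, discount at r = 0.175.
D_1 = 13.0658
D_2 = 16.2278
D_3 = 20.1549
D_4 = 25.0324
Terminal value at t=4: TV = D_5/(r−g) = 26.5093/(0.175−0.059) = 228.5284
P₀ = 13.0658/(1+0.175)^1 + 16.2278/(1+0.175)^2 + 20.1549/(1+0.175)^3 + 25.0324/(1+0.175)^4 + 228.5284/(1+0.175)^4 = 168.3221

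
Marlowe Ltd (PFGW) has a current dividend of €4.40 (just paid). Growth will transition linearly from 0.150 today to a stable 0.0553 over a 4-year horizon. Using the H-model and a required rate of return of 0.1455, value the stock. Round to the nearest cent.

€60.72

H-model: P₀ = D₀[(1+g_L) + H(g_S−g_L)]/(r−g_L), with H = 4/2 = 2.
P₀ = 4.40 × [(1+0.0553) + 2×(0.15−0.0553)] / (0.1455−0.0553)
   = 4.40 × 1.2447 / 0.0902 = 60.7171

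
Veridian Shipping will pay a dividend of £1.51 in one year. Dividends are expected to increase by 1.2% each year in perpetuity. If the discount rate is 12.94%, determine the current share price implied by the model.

£12.86

Gordon growth model: P₀ = D₁/(r − g), with D₁ = 1.51 given directly.
P₀ = 1.5100 / (0.1294 − 0.012) = 1.5100 / 0.1174 = 12.8620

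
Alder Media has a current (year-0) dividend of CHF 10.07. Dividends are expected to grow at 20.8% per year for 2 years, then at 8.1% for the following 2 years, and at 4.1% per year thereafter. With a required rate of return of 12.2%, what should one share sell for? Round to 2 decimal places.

Three-stage DDM. Project D₁…D_4; terminal Gordon value at t=4 with g = 0.041; discount at r = 0.122.
D_1 = 12.1646
D_2 = 14.6948
D_3 = 15.8851
D_4 = 17.1718
TV_4 = 17.8758/(0.122−0.041) = 220.6889
P₀ = Σ Dₜ/(1+r)ᵗ + TV_4/(1+r)^4 = 183.8508

CHF 183.85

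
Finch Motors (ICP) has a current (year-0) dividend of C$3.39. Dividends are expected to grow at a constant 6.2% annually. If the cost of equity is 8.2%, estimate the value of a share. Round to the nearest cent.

C$180.01

Gordon growth model: P₀ = D₁/(r − g). D₁ = 3.39 × (1 + 0.062) = 3.6002.
P₀ = 3.6002 / (0.082 − 0.062) = 3.6002 / 0.02 = 180.0090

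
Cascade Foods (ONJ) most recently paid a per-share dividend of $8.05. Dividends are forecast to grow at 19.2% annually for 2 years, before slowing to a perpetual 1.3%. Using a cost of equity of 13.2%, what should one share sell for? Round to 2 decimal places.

$93.39

Two-stage DDM. Project D₁…D_2 at 0.192, terminal growth 0.013, discount at r = 0.132.
D_1 = 9.5956
D_2 = 11.4380
Terminal value at t=2: TV = D_3/(r−g) = 11.5866/(0.132−0.013) = 97.3668
P₀ = 9.5956/(1+0.132)^1 + 11.4380/(1+0.132)^2 + 97.3668/(1+0.132)^2 = 93.3859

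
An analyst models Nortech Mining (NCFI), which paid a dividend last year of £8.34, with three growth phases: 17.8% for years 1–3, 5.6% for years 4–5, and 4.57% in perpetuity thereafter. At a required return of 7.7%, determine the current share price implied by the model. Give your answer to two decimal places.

Three-stage DDM. Project D₁…D_5; terminal Gordon value at t=5 with g = 0.0457; discount at r = 0.077.
D_1 = 9.8245
D_2 = 11.5733
D_3 = 13.6333
D_4 = 14.3968
D_5 = 15.2030
TV_5 = 15.8978/(0.077−0.0457) = 507.9167
P₀ = Σ Dₜ/(1+r)ᵗ + TV_5/(1+r)^5 = 401.7262

£401.73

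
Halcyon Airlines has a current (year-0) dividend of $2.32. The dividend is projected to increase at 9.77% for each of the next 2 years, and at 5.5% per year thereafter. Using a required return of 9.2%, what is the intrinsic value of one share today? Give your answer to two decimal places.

Two-stage DDM. Project D₁…D_2 at 0.0977, terminal growth 0.055, discount at r = 0.092.
D_1 = 2.5467
D_2 = 2.7955
Terminal value at t=2: TV = D_3/(r−g) = 2.9492/(0.092−0.055) = 79.7088
P₀ = 2.5467/(1+0.092)^1 + 2.7955/(1+0.092)^2 + 79.7088/(1+0.092)^2 = 71.5201

$71.52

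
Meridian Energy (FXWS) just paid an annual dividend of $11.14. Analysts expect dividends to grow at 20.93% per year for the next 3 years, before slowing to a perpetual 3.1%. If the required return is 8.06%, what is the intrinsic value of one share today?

Two-stage DDM. Project D₁…D_3 at 0.2093, terminal growth 0.031, discount at r = 0.0806.
D_1 = 13.4716
D_2 = 16.2912
D_3 = 19.7010
Terminal value at t=3: TV = D_4/(r−g) = 20.3117/(0.0806−0.031) = 409.5098
P₀ = 13.4716/(1+0.0806)^1 + 16.2912/(1+0.0806)^2 + 19.7010/(1+0.0806)^3 + 409.5098/(1+0.0806)^3 = 366.5725

$366.57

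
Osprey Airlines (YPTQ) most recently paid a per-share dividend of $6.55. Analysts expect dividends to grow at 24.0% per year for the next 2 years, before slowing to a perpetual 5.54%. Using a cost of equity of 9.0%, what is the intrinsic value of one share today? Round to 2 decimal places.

$274.49

Two-stage DDM. Project D₁…D_2 at 0.24, terminal growth 0.0554, discount at r = 0.09.
D_1 = 8.1220
D_2 = 10.0713
Terminal value at t=2: TV = D_3/(r−g) = 10.6292/(0.09−0.0554) = 307.2031
P₀ = 8.1220/(1+0.09)^1 + 10.0713/(1+0.09)^2 + 307.2031/(1+0.09)^2 = 274.4949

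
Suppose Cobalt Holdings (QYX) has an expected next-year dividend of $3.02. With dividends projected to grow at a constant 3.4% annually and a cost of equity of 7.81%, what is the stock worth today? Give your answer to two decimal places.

Gordon growth model: P₀ = D₁/(r − g), with D₁ = 3.02 given directly.
P₀ = 3.0200 / (0.0781 − 0.034) = 3.0200 / 0.0441 = 68.4807

$68.48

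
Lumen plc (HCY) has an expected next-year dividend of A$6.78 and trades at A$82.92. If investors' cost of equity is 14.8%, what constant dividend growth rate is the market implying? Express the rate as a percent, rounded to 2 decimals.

From P₀ = D₁/(r − g), the implied growth is g = r − D₁/P₀.
g = 0.148 − 6.78/82.92 = 0.148 − 0.08177 = 0.06623

6.62%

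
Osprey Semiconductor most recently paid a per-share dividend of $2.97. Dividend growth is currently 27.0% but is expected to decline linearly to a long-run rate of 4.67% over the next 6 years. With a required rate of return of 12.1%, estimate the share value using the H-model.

H-model: P₀ = D₀[(1+g_L) + H(g_S−g_L)]/(r−g_L), with H = 6/2 = 3.
P₀ = 2.97 × [(1+0.0467) + 3×(0.27−0.0467)] / (0.121−0.0467)
   = 2.97 × 1.7166 / 0.0743 = 68.6178

$68.62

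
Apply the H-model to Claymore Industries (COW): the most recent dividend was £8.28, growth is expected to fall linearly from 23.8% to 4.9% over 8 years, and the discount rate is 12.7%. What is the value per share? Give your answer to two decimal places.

£191.61

H-model: P₀ = D₀[(1+g_L) + H(g_S−g_L)]/(r−g_L), with H = 8/2 = 4.
P₀ = 8.28 × [(1+0.049) + 4×(0.238−0.049)] / (0.127−0.049)
   = 8.28 × 1.8050 / 0.078 = 191.6077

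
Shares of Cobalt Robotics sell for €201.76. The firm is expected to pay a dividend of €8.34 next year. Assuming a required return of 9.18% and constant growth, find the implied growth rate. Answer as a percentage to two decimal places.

From P₀ = D₁/(r − g), the implied growth is g = r − D₁/P₀.
g = 0.0918 − 8.34/201.76 = 0.0918 − 0.04134 = 0.05046

5.05%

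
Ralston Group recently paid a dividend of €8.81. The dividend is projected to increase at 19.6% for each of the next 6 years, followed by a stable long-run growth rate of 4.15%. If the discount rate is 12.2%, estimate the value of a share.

€233.71

Two-stage DDM. Project D₁…D_6 at 0.196, terminal growth 0.0415, discount at r = 0.122.
D_1 = 10.5368
D_2 = 12.6020
D_3 = 15.0720
D_4 = 18.0261
D_5 = 21.5592
D_6 = 25.7848
Terminal value at t=6: TV = D_7/(r−g) = 26.8548/(0.122−0.0415) = 333.6003
P₀ = 10.5368/(1+0.122)^1 + 12.6020/(1+0.122)^2 + 15.0720/(1+0.122)^3 + 18.0261/(1+0.122)^4 + 21.5592/(1+0.122)^5 + 25.7848/(1+0.122)^6 + 333.6003/(1+0.122)^6 = 233.7081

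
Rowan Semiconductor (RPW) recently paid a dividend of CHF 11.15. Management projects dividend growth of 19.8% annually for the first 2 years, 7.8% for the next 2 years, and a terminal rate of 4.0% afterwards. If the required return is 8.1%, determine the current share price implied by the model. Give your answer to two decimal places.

CHF 398.77

Three-stage DDM. Project D₁…D_4; terminal Gordon value at t=4 with g = 0.04; discount at r = 0.081.
D_1 = 13.3577
D_2 = 16.0025
D_3 = 17.2507
D_4 = 18.5963
TV_4 = 19.3401/(0.081−0.04) = 471.7105
P₀ = Σ Dₜ/(1+r)ᵗ + TV_4/(1+r)^4 = 398.7656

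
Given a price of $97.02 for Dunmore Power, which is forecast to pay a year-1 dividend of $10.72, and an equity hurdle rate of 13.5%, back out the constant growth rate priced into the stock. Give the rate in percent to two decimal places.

From P₀ = D₁/(r − g), the implied growth is g = r − D₁/P₀.
g = 0.135 − 10.72/97.02 = 0.135 − 0.11049 = 0.02451

2.45%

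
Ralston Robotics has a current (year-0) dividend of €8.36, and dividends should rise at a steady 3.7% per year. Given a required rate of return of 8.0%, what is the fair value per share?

Gordon growth model: P₀ = D₁/(r − g). D₁ = 8.36 × (1 + 0.037) = 8.6693.
P₀ = 8.6693 / (0.08 − 0.037) = 8.6693 / 0.043 = 201.6121

€201.61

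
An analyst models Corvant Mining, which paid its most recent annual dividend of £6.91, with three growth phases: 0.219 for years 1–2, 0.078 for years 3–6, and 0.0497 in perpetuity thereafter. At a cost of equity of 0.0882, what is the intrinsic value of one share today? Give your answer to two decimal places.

Three-stage DDM. Project D₁…D_6; terminal Gordon value at t=6 with g = 0.0497; discount at r = 0.0882.
D_1 = 8.4233
D_2 = 10.2680
D_3 = 11.0689
D_4 = 11.9323
D_5 = 12.8630
D_6 = 13.8663
TV_6 = 14.5555/(0.0882−0.0497) = 378.0637
P₀ = Σ Dₜ/(1+r)ᵗ + TV_6/(1+r)^6 = 277.9639

£277.96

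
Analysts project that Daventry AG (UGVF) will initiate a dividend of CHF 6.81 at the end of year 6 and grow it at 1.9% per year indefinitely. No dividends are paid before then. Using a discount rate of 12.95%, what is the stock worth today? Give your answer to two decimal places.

Deferred-dividend DDM. At t=5 the remaining stream is a growing perpetuity with first payment D_6 = 6.81.
V_5 = D_6/(r−g) = 6.81/(0.1295−0.019) = 61.6290
P₀ = V_5/(1+r)^5 = 61.6290/(1+0.1295)^5 = 33.5238

CHF 33.52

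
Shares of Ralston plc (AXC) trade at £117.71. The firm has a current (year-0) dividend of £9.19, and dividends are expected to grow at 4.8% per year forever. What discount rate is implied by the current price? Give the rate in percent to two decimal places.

12.98%

Rearranging the constant-growth DDM: r = D₁/P₀ + g.
D₁ = 9.19 × (1 + 0.048) = 9.6311.
r = 9.6311 / 117.71 + 0.048 = 0.08182 + 0.048 = 0.12982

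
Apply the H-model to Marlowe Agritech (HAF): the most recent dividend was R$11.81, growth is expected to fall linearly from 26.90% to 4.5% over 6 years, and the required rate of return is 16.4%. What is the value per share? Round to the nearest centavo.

R$170.40

H-model: P₀ = D₀[(1+g_L) + H(g_S−g_L)]/(r−g_L), with H = 6/2 = 3.
P₀ = 11.81 × [(1+0.045) + 3×(0.269−0.045)] / (0.164−0.045)
   = 11.81 × 1.7170 / 0.119 = 170.4014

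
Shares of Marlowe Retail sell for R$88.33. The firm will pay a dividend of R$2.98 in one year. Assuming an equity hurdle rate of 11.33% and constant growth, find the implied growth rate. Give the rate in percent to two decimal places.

7.96%

From P₀ = D₁/(r − g), the implied growth is g = r − D₁/P₀.
g = 0.1133 − 2.98/88.33 = 0.1133 − 0.03374 = 0.07956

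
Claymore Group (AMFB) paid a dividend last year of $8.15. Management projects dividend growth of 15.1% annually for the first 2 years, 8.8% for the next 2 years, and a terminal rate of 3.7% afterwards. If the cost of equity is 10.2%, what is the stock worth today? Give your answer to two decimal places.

$173.11

Three-stage DDM. Project D₁…D_4; terminal Gordon value at t=4 with g = 0.037; discount at r = 0.102.
D_1 = 9.3807
D_2 = 10.7971
D_3 = 11.7473
D_4 = 12.7810
TV_4 = 13.2539/(0.102−0.037) = 203.9067
P₀ = Σ Dₜ/(1+r)ᵗ + TV_4/(1+r)^4 = 173.1103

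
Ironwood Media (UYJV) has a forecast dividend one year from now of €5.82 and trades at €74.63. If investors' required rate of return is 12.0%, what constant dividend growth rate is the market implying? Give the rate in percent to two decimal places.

4.20%

From P₀ = D₁/(r − g), the implied growth is g = r − D₁/P₀.
g = 0.12 − 5.82/74.63 = 0.12 − 0.07798 = 0.04202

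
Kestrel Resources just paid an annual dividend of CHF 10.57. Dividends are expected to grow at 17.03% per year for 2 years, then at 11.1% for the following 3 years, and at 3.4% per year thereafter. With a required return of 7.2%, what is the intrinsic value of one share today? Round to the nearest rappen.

Three-stage DDM. Project D₁…D_5; terminal Gordon value at t=5 with g = 0.034; discount at r = 0.072.
D_1 = 12.3701
D_2 = 14.4767
D_3 = 16.0836
D_4 = 17.8689
D_5 = 19.8523
TV_5 = 20.5273/(0.072−0.034) = 540.1925
P₀ = Σ Dₜ/(1+r)ᵗ + TV_5/(1+r)^5 = 446.3161

CHF 446.32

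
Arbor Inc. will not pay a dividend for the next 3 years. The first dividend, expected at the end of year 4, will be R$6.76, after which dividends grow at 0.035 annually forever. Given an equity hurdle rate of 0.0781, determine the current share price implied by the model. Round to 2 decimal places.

Deferred-dividend DDM. At t=3 the remaining stream is a growing perpetuity with first payment D_4 = 6.76.
V_3 = D_4/(r−g) = 6.76/(0.0781−0.035) = 156.8445
P₀ = V_3/(1+r)^3 = 156.8445/(1+0.0781)^3 = 125.1677

R$125.17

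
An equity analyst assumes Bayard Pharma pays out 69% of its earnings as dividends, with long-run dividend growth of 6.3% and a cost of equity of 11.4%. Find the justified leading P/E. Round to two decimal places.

Justified leading P/E = b/(r−g) = 0.69/(0.114−0.063) = 13.5294

13.53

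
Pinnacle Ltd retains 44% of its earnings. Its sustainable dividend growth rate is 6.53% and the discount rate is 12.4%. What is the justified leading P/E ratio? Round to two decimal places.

Payout ratio b = 1 − 0.44 = 0.56.
Justified leading P/E = b/(r−g) = 0.56/(0.124−0.0653) = 9.5400

9.54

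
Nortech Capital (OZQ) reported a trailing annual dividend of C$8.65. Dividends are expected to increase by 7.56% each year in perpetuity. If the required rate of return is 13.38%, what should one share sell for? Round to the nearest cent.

Gordon growth model: P₀ = D₁/(r − g). D₁ = 8.65 × (1 + 0.0756) = 9.3039.
P₀ = 9.3039 / (0.1338 − 0.0756) = 9.3039 / 0.0582 = 159.8615

C$159.86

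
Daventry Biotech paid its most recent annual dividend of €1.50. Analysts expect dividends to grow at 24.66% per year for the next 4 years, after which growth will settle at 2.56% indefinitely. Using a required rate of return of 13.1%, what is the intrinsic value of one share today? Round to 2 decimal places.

Two-stage DDM. Project D₁…D_4 at 0.2466, terminal growth 0.0256, discount at r = 0.131.
D_1 = 1.8699
D_2 = 2.3310
D_3 = 2.9058
D_4 = 3.6224
Terminal value at t=4: TV = D_5/(r−g) = 3.7152/(0.131−0.0256) = 35.2482
P₀ = 1.8699/(1+0.131)^1 + 2.3310/(1+0.131)^2 + 2.9058/(1+0.131)^3 + 3.6224/(1+0.131)^4 + 35.2482/(1+0.131)^4 = 29.2401

€29.24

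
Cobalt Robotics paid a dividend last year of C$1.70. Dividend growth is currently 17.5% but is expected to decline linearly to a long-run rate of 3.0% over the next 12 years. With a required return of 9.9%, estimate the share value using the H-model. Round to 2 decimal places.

H-model: P₀ = D₀[(1+g_L) + H(g_S−g_L)]/(r−g_L), with H = 12/2 = 6.
P₀ = 1.70 × [(1+0.03) + 6×(0.175−0.03)] / (0.099−0.03)
   = 1.70 × 1.9000 / 0.069 = 46.8116

C$46.81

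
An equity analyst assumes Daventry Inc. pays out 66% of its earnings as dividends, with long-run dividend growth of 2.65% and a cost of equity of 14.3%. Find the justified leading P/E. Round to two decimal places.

5.67

Justified leading P/E = b/(r−g) = 0.66/(0.143−0.0265) = 5.6652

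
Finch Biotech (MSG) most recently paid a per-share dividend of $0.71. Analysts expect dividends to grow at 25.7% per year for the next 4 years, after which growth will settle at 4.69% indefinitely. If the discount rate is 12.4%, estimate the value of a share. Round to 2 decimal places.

$18.86

Two-stage DDM. Project D₁…D_4 at 0.257, terminal growth 0.0469, discount at r = 0.124.
D_1 = 0.8925
D_2 = 1.1218
D_3 = 1.4101
D_4 = 1.7726
Terminal value at t=4: TV = D_5/(r−g) = 1.8557/(0.124−0.0469) = 24.0686
P₀ = 0.8925/(1+0.124)^1 + 1.1218/(1+0.124)^2 + 1.4101/(1+0.124)^3 + 1.7726/(1+0.124)^4 + 24.0686/(1+0.124)^4 = 18.8650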